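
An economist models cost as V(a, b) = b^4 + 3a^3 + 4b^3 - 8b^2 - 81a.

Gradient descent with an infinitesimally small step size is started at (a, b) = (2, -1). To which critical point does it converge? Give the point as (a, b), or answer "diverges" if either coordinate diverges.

(3, -4)

V is separable, so gradient descent decouples: a follows -∂V/∂a, b follows -∂V/∂b.
∂V/∂a = 9(a - 3)(a + 3); at a=2 this is -45, so a increases.
∂V/∂b = 4b(b - 1)(b + 4); at b=-1 this is 24, so b decreases.
a converges to its nearest critical value 3 (a local min of the a-part); b converges to -4. The iterate converges to (3, -4).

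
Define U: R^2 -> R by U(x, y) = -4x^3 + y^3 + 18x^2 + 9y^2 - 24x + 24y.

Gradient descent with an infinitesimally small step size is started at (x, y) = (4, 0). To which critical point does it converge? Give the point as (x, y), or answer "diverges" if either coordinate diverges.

diverges

U is separable, so gradient descent decouples: x follows -∂U/∂x, y follows -∂U/∂y.
∂U/∂x = -12(x - 2)(x - 1); at x=4 this is -72, so x increases.
∂U/∂y = 3(y + 2)(y + 4); at y=0 this is 24, so y decreases.
The x-coordinate has no critical point in that direction and runs off to infinity.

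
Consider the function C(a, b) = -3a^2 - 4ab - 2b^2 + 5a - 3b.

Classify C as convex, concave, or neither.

C is quadratic, so its Hessian is the constant matrix H = [[-6, -4], [-4, -4]].
det(H) = 8, tr(H) = -10.
det(H) > 0 and tr(H) < 0, so H is negative definite everywhere: concave.

concave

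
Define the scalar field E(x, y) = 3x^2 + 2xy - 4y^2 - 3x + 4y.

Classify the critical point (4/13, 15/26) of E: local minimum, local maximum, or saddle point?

saddle point

The Hessian of E is constant: H = [[6, 2], [2, -8]].
det(H) = 6·(-8) − 2² = -52.
Since det(H) < 0, H is indefinite and the critical point is a saddle point.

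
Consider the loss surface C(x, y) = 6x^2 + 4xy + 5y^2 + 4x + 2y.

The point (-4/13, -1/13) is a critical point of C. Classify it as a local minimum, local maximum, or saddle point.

The Hessian of C is constant: H = [[12, 4], [4, 10]].
det(H) = 12·10 − 4² = 104.
det(H) > 0 and tr(H) = 22 > 0, so H is positive definite and the point is a local minimum.

local minimum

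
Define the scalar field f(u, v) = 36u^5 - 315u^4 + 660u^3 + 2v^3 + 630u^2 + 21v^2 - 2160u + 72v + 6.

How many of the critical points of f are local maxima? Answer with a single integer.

2

f separates as a function of u plus a function of v, so ∇f=0 decouples.
∂f/∂u = 180(u - 4)(u - 3)(u - 1)(u + 1) = 0 at u ∈ {-1, 1, 3, 4}; ∂f/∂v = 6(v + 3)(v + 4) = 0 at v ∈ {-4, -3}.
The Hessian is diagonal: diag(f_uu, f_vv). Second derivatives: f_uu(-1)=-7200, f_uu(1)=2160, f_uu(3)=-1440, f_uu(4)=2700; f_vv(-4)=-6, f_vv(-3)=6.
Local maxima occur where both diagonal entries negative: (-1, -4), (3, -4). Count: 2.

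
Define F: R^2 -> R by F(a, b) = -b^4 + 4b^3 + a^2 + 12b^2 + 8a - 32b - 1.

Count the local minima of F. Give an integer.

F separates as a function of a plus a function of b, so ∇F=0 decouples.
∂F/∂a = 2(a + 4) = 0 at a ∈ {-4}; ∂F/∂b = -4(b - 4)(b - 1)(b + 2) = 0 at b ∈ {-2, 1, 4}.
The Hessian is diagonal: diag(F_aa, F_bb). Second derivatives: F_aa(-4)=2; F_bb(-2)=-72, F_bb(1)=36, F_bb(4)=-72.
Local minima occur where both diagonal entries positive: (-4, 1). Count: 1.

1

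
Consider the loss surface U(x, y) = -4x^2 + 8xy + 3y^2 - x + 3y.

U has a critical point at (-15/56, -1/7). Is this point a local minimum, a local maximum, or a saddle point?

The Hessian of U is constant: H = [[-8, 8], [8, 6]].
det(H) = (-8)·6 − 8² = -112.
Since det(H) < 0, H is indefinite and the critical point is a saddle point.

saddle point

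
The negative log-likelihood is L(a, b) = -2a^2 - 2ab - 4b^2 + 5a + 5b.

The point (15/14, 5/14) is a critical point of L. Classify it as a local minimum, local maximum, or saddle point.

The Hessian of L is constant: H = [[-4, -2], [-2, -8]].
det(H) = (-4)·(-8) − (-2)² = 28.
det(H) > 0 and tr(H) = -12 < 0, so H is negative definite and the point is a local maximum.

local maximum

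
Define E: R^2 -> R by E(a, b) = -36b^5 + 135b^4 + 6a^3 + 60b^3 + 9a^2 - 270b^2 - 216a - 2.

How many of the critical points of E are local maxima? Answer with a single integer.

2

E separates as a function of a plus a function of b, so ∇E=0 decouples.
∂E/∂a = 18(a - 3)(a + 4) = 0 at a ∈ {-4, 3}; ∂E/∂b = -180b(b - 3)(b - 1)(b + 1) = 0 at b ∈ {-1, 0, 1, 3}.
The Hessian is diagonal: diag(E_aa, E_bb). Second derivatives: E_aa(-4)=-126, E_aa(3)=126; E_bb(-1)=1440, E_bb(0)=-540, E_bb(1)=720, E_bb(3)=-4320.
Local maxima occur where both diagonal entries negative: (-4, 0), (-4, 3). Count: 2.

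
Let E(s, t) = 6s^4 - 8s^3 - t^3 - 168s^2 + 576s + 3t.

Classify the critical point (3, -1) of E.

local minimum

The mixed partial ∂²E/∂s∂t is 0, so the Hessian at any point is diag(E_ss, E_tt) = diag(24(3s^2 - 2s - 14), -6t).
At (3, -1): H = diag(168, 6).
Both eigenvalues are positive, so H is positive definite: a local minimum.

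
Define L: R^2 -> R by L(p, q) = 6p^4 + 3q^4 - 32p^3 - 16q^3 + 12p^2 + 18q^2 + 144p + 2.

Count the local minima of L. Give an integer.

L separates as a function of p plus a function of q, so ∇L=0 decouples.
∂L/∂p = 24(p - 3)(p - 2)(p + 1) = 0 at p ∈ {-1, 2, 3}; ∂L/∂q = 12q(q - 3)(q - 1) = 0 at q ∈ {0, 1, 3}.
The Hessian is diagonal: diag(L_pp, L_qq). Second derivatives: L_pp(-1)=288, L_pp(2)=-72, L_pp(3)=96; L_qq(0)=36, L_qq(1)=-24, L_qq(3)=72.
Local minima occur where both diagonal entries positive: (-1, 0), (-1, 3), (3, 0), (3, 3). Count: 4.

4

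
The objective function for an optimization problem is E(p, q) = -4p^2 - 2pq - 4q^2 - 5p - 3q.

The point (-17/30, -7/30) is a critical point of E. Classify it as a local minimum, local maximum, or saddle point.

The Hessian of E is constant: H = [[-8, -2], [-2, -8]].
det(H) = (-8)·(-8) − (-2)² = 60.
det(H) > 0 and tr(H) = -16 < 0, so H is negative definite and the point is a local maximum.

local maximum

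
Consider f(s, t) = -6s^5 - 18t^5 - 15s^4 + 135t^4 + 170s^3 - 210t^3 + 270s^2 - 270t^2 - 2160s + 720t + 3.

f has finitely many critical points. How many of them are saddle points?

8

f separates as a function of s plus a function of t, so ∇f=0 decouples.
∂f/∂s = -30(s - 3)(s - 2)(s + 3)(s + 4) = 0 at s ∈ {-4, -3, 2, 3}; ∂f/∂t = -90(t - 4)(t - 2)(t - 1)(t + 1) = 0 at t ∈ {-1, 1, 2, 4}.
The Hessian is diagonal: diag(f_ss, f_tt). Second derivatives: f_ss(-4)=1260, f_ss(-3)=-900, f_ss(2)=900, f_ss(3)=-1260; f_tt(-1)=2700, f_tt(1)=-540, f_tt(2)=540, f_tt(4)=-2700.
Saddle points occur where the two diagonal entries have opposite signs: (-4, 1), (-4, 4), (-3, -1), (-3, 2), (2, 1), (2, 4), (3, -1), (3, 2). Count: 8.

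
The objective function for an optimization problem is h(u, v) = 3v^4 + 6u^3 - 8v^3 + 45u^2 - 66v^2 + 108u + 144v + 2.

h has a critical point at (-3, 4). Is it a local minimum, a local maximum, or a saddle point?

The mixed partial ∂²h/∂u∂v is 0, so the Hessian at any point is diag(h_uu, h_vv) = diag(18(2u + 5), 12(3v^2 - 4v - 11)).
At (-3, 4): H = diag(-18, 252).
The eigenvalues have opposite signs, so H is indefinite: a saddle point.

saddle point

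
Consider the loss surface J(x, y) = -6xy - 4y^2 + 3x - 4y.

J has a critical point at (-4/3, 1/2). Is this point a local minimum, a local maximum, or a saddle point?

saddle point

The Hessian of J is constant: H = [[0, -6], [-6, -8]].
det(H) = 0·(-8) − (-6)² = -36.
Since det(H) < 0, H is indefinite and the critical point is a saddle point.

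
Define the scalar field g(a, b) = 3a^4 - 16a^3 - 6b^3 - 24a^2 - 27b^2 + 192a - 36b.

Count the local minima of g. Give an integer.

2

g separates as a function of a plus a function of b, so ∇g=0 decouples.
∂g/∂a = 12(a - 4)(a - 2)(a + 2) = 0 at a ∈ {-2, 2, 4}; ∂g/∂b = -18(b + 1)(b + 2) = 0 at b ∈ {-2, -1}.
The Hessian is diagonal: diag(g_aa, g_bb). Second derivatives: g_aa(-2)=288, g_aa(2)=-96, g_aa(4)=144; g_bb(-2)=18, g_bb(-1)=-18.
Local minima occur where both diagonal entries positive: (-2, -2), (4, -2). Count: 2.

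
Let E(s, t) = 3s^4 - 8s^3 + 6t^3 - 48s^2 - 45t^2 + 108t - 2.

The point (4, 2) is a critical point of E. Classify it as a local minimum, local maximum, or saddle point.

The mixed partial ∂²E/∂s∂t is 0, so the Hessian at any point is diag(E_ss, E_tt) = diag(12(3s^2 - 4s - 8), 18(2t - 5)).
At (4, 2): H = diag(288, -18).
The eigenvalues have opposite signs, so H is indefinite: a saddle point.

saddle point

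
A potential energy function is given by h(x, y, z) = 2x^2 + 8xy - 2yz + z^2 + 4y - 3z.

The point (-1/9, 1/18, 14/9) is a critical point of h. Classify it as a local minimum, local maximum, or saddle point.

saddle point

The Hessian is constant: H = [[4, 8, 0], [8, 0, -2], [0, -2, 2]].
Leading principal minors: Δ₁ = 4, Δ₂ = -64, Δ₃ = -144.
The minors fit neither the all-positive nor the alternating-sign pattern, so H is indefinite: a saddle point.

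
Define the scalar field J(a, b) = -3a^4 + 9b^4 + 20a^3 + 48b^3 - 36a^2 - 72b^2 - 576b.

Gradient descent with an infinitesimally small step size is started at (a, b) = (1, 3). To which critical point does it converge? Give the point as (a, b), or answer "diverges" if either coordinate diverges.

J is separable, so gradient descent decouples: a follows -∂J/∂a, b follows -∂J/∂b.
∂J/∂a = -12a(a - 3)(a - 2); at a=1 this is -24, so a increases.
∂J/∂b = 36(b - 2)(b + 2)(b + 4); at b=3 this is 1260, so b decreases.
a converges to its nearest critical value 2 (a local min of the a-part); b converges to 2. The iterate converges to (2, 2).

(2, 2)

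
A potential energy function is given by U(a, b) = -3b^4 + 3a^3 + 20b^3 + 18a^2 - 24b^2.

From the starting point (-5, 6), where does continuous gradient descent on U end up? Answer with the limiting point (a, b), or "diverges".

diverges

U is separable, so gradient descent decouples: a follows -∂U/∂a, b follows -∂U/∂b.
∂U/∂a = 9a(a + 4); at a=-5 this is 45, so a decreases.
∂U/∂b = -12b(b - 4)(b - 1); at b=6 this is -720, so b increases.
The a-coordinate has no critical point in that direction and runs off to infinity.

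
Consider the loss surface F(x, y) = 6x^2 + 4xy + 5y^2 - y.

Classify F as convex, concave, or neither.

convex

F is quadratic, so its Hessian is the constant matrix H = [[12, 4], [4, 10]].
det(H) = 104, tr(H) = 22.
det(H) > 0 and tr(H) > 0, so H is positive definite everywhere: convex.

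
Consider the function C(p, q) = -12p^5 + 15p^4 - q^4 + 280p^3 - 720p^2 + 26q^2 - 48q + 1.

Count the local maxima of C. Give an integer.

4

C separates as a function of p plus a function of q, so ∇C=0 decouples.
∂C/∂p = -60p(p - 3)(p - 2)(p + 4) = 0 at p ∈ {-4, 0, 2, 3}; ∂C/∂q = -4(q - 3)(q - 1)(q + 4) = 0 at q ∈ {-4, 1, 3}.
The Hessian is diagonal: diag(C_pp, C_qq). Second derivatives: C_pp(-4)=10080, C_pp(0)=-1440, C_pp(2)=720, C_pp(3)=-1260; C_qq(-4)=-140, C_qq(1)=40, C_qq(3)=-56.
Local maxima occur where both diagonal entries negative: (0, -4), (0, 3), (3, -4), (3, 3). Count: 4.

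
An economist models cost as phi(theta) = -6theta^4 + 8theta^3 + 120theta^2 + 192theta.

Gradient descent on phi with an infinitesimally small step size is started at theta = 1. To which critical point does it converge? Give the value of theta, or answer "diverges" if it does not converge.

-1

phi'(theta) = -24(theta - 4)(theta + 1)(theta + 2), so phi'(1) = 432.
Gradient descent moves in the -phi' direction, i.e. theta is decreasing.
The nearest critical point in that direction is theta = -1, where phi'' = 120 > 0 (a local minimum). The iterate converges there.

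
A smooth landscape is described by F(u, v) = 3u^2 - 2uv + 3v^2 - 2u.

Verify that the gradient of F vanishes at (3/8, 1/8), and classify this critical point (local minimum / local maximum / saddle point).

local minimum

∇F = (6u - 2v - 2, -2u + 6v); substituting (3/8, 1/8) gives ∇F = (0, 0), so (3/8, 1/8) is indeed a critical point.
The Hessian of F is constant: H = [[6, -2], [-2, 6]].
det(H) = 6·6 − (-2)² = 32.
det(H) > 0 and tr(H) = 12 > 0, so H is positive definite and the point is a local minimum.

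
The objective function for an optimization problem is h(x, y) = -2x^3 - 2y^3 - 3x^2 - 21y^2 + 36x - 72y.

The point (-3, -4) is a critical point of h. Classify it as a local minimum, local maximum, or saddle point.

The mixed partial ∂²h/∂x∂y is 0, so the Hessian at any point is diag(h_xx, h_yy) = diag(-6(2x + 1), -6(2y + 7)).
At (-3, -4): H = diag(30, 6).
Both eigenvalues are positive, so H is positive definite: a local minimum.

local minimum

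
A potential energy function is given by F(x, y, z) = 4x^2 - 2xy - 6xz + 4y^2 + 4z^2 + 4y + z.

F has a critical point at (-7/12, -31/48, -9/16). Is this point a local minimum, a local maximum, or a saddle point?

local minimum

The Hessian is constant: H = [[8, -2, -6], [-2, 8, 0], [-6, 0, 8]].
Leading principal minors: Δ₁ = 8, Δ₂ = 60, Δ₃ = 192.
All leading minors are positive, so H is positive definite: a local minimum.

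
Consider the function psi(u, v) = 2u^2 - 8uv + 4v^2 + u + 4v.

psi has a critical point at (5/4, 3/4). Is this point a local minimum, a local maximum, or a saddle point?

saddle point

The Hessian of psi is constant: H = [[4, -8], [-8, 8]].
det(H) = 4·8 − (-8)² = -32.
Since det(H) < 0, H is indefinite and the critical point is a saddle point.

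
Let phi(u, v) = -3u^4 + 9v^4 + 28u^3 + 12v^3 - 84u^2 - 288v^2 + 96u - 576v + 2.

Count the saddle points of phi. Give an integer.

5

phi separates as a function of u plus a function of v, so ∇phi=0 decouples.
∂phi/∂u = -12(u - 4)(u - 2)(u - 1) = 0 at u ∈ {1, 2, 4}; ∂phi/∂v = 36(v - 4)(v + 1)(v + 4) = 0 at v ∈ {-4, -1, 4}.
The Hessian is diagonal: diag(phi_uu, phi_vv). Second derivatives: phi_uu(1)=-36, phi_uu(2)=24, phi_uu(4)=-72; phi_vv(-4)=864, phi_vv(-1)=-540, phi_vv(4)=1440.
Saddle points occur where the two diagonal entries have opposite signs: (1, -4), (1, 4), (2, -1), (4, -4), (4, 4). Count: 5.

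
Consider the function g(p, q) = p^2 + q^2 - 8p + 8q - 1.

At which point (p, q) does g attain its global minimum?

g(p,q) separates as A(p) + B(q) − 1, so its minimum is min A + min B − 1.
A'(p) = 2p - 8 vanishes at p ∈ {4}; B'(q) = 2q + 8 vanishes at q ∈ {-4}.
Local minima of A (where A''>0): A(4)=-16. Local minima of B: B(-4)=-16.
So the global minimum of g is A(4) + B(-4) − 1 = -16 − 16 − 1 = -33, attained at (4, -4).

(4, -4)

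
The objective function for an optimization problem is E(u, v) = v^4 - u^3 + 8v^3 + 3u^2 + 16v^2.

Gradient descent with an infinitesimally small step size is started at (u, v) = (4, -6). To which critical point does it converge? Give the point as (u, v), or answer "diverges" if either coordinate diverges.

diverges

E is separable, so gradient descent decouples: u follows -∂E/∂u, v follows -∂E/∂v.
∂E/∂u = -3u(u - 2); at u=4 this is -24, so u increases.
∂E/∂v = 4v(v + 2)(v + 4); at v=-6 this is -192, so v increases.
The u-coordinate has no critical point in that direction and runs off to infinity.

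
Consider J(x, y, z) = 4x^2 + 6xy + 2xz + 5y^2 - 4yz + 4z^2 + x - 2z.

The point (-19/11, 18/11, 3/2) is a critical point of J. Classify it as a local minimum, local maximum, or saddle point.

local minimum

The Hessian is constant: H = [[8, 6, 2], [6, 10, -4], [2, -4, 8]].
Leading principal minors: Δ₁ = 8, Δ₂ = 44, Δ₃ = 88.
All leading minors are positive, so H is positive definite: a local minimum.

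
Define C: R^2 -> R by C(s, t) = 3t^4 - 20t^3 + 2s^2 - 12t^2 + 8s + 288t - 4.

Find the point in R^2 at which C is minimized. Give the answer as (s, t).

C(s,t) separates as P(s) + Q(t) − 4, so its minimum is min P + min Q − 4.
P'(s) = 4s + 8 vanishes at s ∈ {-2}; Q'(t) = 12(t - 4)(t - 3)(t + 2) vanishes at t ∈ {-2, 3, 4}.
Local minima of P (where P''>0): P(-2)=-8. Local minima of Q: Q(-2)=-416, Q(4)=448.
So the global minimum of C is P(-2) + Q(-2) − 4 = -8 − 416 − 4 = -428, attained at (-2, -2).

(-2, -2)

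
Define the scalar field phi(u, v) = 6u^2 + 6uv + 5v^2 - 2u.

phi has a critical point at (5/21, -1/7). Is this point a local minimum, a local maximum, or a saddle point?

local minimum

The Hessian of phi is constant: H = [[12, 6], [6, 10]].
det(H) = 12·10 − 6² = 84.
det(H) > 0 and tr(H) = 22 > 0, so H is positive definite and the point is a local minimum.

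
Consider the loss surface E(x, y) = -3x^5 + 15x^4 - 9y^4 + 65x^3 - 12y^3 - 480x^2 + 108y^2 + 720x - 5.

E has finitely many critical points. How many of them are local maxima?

E separates as a function of x plus a function of y, so ∇E=0 decouples.
∂E/∂x = -15(x - 4)(x - 3)(x - 1)(x + 4) = 0 at x ∈ {-4, 1, 3, 4}; ∂E/∂y = -36y(y - 2)(y + 3) = 0 at y ∈ {-3, 0, 2}.
The Hessian is diagonal: diag(E_xx, E_yy). Second derivatives: E_xx(-4)=4200, E_xx(1)=-450, E_xx(3)=210, E_xx(4)=-360; E_yy(-3)=-540, E_yy(0)=216, E_yy(2)=-360.
Local maxima occur where both diagonal entries negative: (1, -3), (1, 2), (4, -3), (4, 2). Count: 4.

4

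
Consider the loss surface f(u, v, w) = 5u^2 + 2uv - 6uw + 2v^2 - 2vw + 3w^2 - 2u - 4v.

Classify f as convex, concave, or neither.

convex

f is quadratic, so its Hessian is the constant matrix H = [[10, 2, -6], [2, 4, -2], [-6, -2, 6]].
Leading principal minors: 10, 36, 80.
All positive ⇒ H ≻ 0 ⇒ convex.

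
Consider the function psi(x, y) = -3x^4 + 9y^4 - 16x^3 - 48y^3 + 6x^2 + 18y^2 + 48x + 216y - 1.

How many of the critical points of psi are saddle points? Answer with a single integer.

5

psi separates as a function of x plus a function of y, so ∇psi=0 decouples.
∂psi/∂x = -12(x - 1)(x + 1)(x + 4) = 0 at x ∈ {-4, -1, 1}; ∂psi/∂y = 36(y - 3)(y - 2)(y + 1) = 0 at y ∈ {-1, 2, 3}.
The Hessian is diagonal: diag(psi_xx, psi_yy). Second derivatives: psi_xx(-4)=-180, psi_xx(-1)=72, psi_xx(1)=-120; psi_yy(-1)=432, psi_yy(2)=-108, psi_yy(3)=144.
Saddle points occur where the two diagonal entries have opposite signs: (-4, -1), (-4, 3), (-1, 2), (1, -1), (1, 3). Count: 5.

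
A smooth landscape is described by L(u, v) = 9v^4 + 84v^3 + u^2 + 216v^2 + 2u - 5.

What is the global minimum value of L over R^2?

-6

L(u,v) separates as P(u) + Q(v) − 5, so its minimum is min P + min Q − 5.
P'(u) = 2u + 2 vanishes at u ∈ {-1}; Q'(v) = 36v(v + 3)(v + 4) vanishes at v ∈ {-4, -3, 0}.
Local minima of P (where P''>0): P(-1)=-1. Local minima of Q: Q(-4)=384, Q(0)=0.
So the global minimum of L is P(-1) + Q(0) − 5 = -1 + 0 − 5 = -6, attained at (-1, 0).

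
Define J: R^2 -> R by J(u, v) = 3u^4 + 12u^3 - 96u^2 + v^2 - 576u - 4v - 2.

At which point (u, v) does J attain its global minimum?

(4, 2)

J(u,v) separates as P(u) + Q(v) − 2, so its minimum is min P + min Q − 2.
P'(u) = 12(u - 4)(u + 3)(u + 4) vanishes at u ∈ {-4, -3, 4}; Q'(v) = 2v - 4 vanishes at v ∈ {2}.
Local minima of P (where P''>0): P(-4)=768, P(4)=-2304. Local minima of Q: Q(2)=-4.
So the global minimum of J is P(4) + Q(2) − 2 = -2304 − 4 − 2 = -2310, attained at (4, 2).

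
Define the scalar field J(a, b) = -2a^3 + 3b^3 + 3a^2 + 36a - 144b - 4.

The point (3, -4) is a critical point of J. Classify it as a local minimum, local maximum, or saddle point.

local maximum

The mixed partial ∂²J/∂a∂b is 0, so the Hessian at any point is diag(J_aa, J_bb) = diag(6(-2a + 1), 18b).
At (3, -4): H = diag(-30, -72).
Both eigenvalues are negative, so H is negative definite: a local maximum.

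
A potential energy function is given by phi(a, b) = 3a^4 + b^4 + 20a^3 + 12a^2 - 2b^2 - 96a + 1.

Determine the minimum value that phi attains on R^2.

-61

phi(a,b) separates as P(a) + Q(b) + 1, so its minimum is min P + min Q + 1.
P'(a) = 12(a - 1)(a + 2)(a + 4) vanishes at a ∈ {-4, -2, 1}; Q'(b) = 4b(b - 1)(b + 1) vanishes at b ∈ {-1, 0, 1}.
Local minima of P (where P''>0): P(-4)=64, P(1)=-61. Local minima of Q: Q(-1)=-1, Q(1)=-1.
So the global minimum of phi is P(1) + Q(-1) + 1 = -61 − 1 + 1 = -61, attained at (1, -1).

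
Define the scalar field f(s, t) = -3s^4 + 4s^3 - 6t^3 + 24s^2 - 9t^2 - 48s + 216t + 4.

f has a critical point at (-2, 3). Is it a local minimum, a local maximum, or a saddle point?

The mixed partial ∂²f/∂s∂t is 0, so the Hessian at any point is diag(f_ss, f_tt) = diag(12(-3s^2 + 2s + 4), -18(2t + 1)).
At (-2, 3): H = diag(-144, -126).
Both eigenvalues are negative, so H is negative definite: a local maximum.

local maximum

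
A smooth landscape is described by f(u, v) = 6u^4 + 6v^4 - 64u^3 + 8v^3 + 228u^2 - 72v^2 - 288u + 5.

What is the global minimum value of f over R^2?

-491

f(u,v) separates as P(u) + Q(v) + 5, so its minimum is min P + min Q + 5.
P'(u) = 24(u - 4)(u - 3)(u - 1) vanishes at u ∈ {1, 3, 4}; Q'(v) = 24v(v - 2)(v + 3) vanishes at v ∈ {-3, 0, 2}.
Local minima of P (where P''>0): P(1)=-118, P(4)=-64. Local minima of Q: Q(-3)=-378, Q(2)=-128.
So the global minimum of f is P(1) + Q(-3) + 5 = -118 − 378 + 5 = -491, attained at (1, -3).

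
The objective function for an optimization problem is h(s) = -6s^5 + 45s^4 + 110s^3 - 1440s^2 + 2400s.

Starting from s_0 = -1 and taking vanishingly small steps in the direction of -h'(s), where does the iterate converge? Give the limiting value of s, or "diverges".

h'(s) = -30(s - 5)(s - 4)(s - 1)(s + 4), so h'(-1) = 5400.
Gradient descent moves in the -h' direction, i.e. s is decreasing.
The nearest critical point in that direction is s = -4, where h'' = 10800 > 0 (a local minimum). The iterate converges there.

-4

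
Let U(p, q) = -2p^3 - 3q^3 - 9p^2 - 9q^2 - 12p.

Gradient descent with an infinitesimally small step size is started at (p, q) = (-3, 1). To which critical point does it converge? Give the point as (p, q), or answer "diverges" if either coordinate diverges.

U is separable, so gradient descent decouples: p follows -∂U/∂p, q follows -∂U/∂q.
∂U/∂p = -6(p + 1)(p + 2); at p=-3 this is -12, so p increases.
∂U/∂q = -9q(q + 2); at q=1 this is -27, so q increases.
The q-coordinate has no critical point in that direction and runs off to infinity.

diverges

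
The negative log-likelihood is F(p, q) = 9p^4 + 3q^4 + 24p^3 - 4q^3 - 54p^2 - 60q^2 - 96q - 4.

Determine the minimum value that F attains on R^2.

-1241

F(p,q) separates as A(p) + B(q) − 4, so its minimum is min A + min B − 4.
A'(p) = 36p(p - 1)(p + 3) vanishes at p ∈ {-3, 0, 1}; B'(q) = 12(q - 4)(q + 1)(q + 2) vanishes at q ∈ {-2, -1, 4}.
Local minima of A (where A''>0): A(-3)=-405, A(1)=-21. Local minima of B: B(-2)=32, B(4)=-832.
So the global minimum of F is A(-3) + B(4) − 4 = -405 − 832 − 4 = -1241, attained at (-3, 4).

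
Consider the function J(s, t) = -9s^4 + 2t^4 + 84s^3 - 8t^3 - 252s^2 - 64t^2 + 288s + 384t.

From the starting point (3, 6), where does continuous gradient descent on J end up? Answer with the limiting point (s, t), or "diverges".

(2, 4)

J is separable, so gradient descent decouples: s follows -∂J/∂s, t follows -∂J/∂t.
∂J/∂s = -36(s - 4)(s - 2)(s - 1); at s=3 this is 72, so s decreases.
∂J/∂t = 8(t - 4)(t - 3)(t + 4); at t=6 this is 480, so t decreases.
s converges to its nearest critical value 2 (a local min of the s-part); t converges to 4. The iterate converges to (2, 4).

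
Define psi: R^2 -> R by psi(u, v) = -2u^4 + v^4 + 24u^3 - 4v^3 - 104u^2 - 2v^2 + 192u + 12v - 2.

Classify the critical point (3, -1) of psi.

The mixed partial ∂²psi/∂u∂v is 0, so the Hessian at any point is diag(psi_uu, psi_vv) = diag(8(-3u^2 + 18u - 26), 4(3v^2 - 6v - 1)).
At (3, -1): H = diag(8, 32).
Both eigenvalues are positive, so H is positive definite: a local minimum.

local minimum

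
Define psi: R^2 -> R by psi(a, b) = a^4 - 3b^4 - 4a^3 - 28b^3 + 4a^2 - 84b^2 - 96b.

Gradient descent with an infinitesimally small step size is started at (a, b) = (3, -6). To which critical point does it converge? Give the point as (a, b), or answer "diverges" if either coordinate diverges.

diverges

psi is separable, so gradient descent decouples: a follows -∂psi/∂a, b follows -∂psi/∂b.
∂psi/∂a = 4a(a - 2)(a - 1); at a=3 this is 24, so a decreases.
∂psi/∂b = -12(b + 1)(b + 2)(b + 4); at b=-6 this is 480, so b decreases.
The b-coordinate has no critical point in that direction and runs off to infinity.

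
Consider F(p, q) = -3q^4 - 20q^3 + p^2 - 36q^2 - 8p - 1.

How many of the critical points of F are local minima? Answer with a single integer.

1

F separates as a function of p plus a function of q, so ∇F=0 decouples.
∂F/∂p = 2(p - 4) = 0 at p ∈ {4}; ∂F/∂q = -12q(q + 2)(q + 3) = 0 at q ∈ {-3, -2, 0}.
The Hessian is diagonal: diag(F_pp, F_qq). Second derivatives: F_pp(4)=2; F_qq(-3)=-36, F_qq(-2)=24, F_qq(0)=-72.
Local minima occur where both diagonal entries positive: (4, -2). Count: 1.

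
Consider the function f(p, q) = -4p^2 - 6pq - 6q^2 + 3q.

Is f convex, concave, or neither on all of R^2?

concave

f is quadratic, so its Hessian is the constant matrix H = [[-8, -6], [-6, -12]].
det(H) = 60, tr(H) = -20.
det(H) > 0 and tr(H) < 0, so H is negative definite everywhere: concave.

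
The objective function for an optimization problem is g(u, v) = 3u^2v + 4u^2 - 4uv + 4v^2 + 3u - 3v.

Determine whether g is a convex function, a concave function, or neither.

neither

The term 3u^2v is cubic, so the Hessian is not constant.
∂²g/∂u² = 6v + 8, which takes both signs as v varies (negative for sufficiently negative v). A diagonal entry of the Hessian changing sign means the Hessian is neither positive- nor negative-semidefinite on all of R^2.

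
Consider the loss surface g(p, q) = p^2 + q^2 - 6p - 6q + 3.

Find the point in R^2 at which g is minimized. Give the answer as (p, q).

g(p,q) separates as A(p) + B(q) + 3, so its minimum is min A + min B + 3.
A'(p) = 2p - 6 vanishes at p ∈ {3}; B'(q) = 2q - 6 vanishes at q ∈ {3}.
Local minima of A (where A''>0): A(3)=-9. Local minima of B: B(3)=-9.
So the global minimum of g is A(3) + B(3) + 3 = -9 − 9 + 3 = -15, attained at (3, 3).

(3, 3)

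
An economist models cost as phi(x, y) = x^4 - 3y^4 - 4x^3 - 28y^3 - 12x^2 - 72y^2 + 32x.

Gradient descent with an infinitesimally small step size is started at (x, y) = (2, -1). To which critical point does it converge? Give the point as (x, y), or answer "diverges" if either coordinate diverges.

phi is separable, so gradient descent decouples: x follows -∂phi/∂x, y follows -∂phi/∂y.
∂phi/∂x = 4(x - 4)(x - 1)(x + 2); at x=2 this is -32, so x increases.
∂phi/∂y = -12y(y + 3)(y + 4); at y=-1 this is 72, so y decreases.
x converges to its nearest critical value 4 (a local min of the x-part); y converges to -3. The iterate converges to (4, -3).

(4, -3)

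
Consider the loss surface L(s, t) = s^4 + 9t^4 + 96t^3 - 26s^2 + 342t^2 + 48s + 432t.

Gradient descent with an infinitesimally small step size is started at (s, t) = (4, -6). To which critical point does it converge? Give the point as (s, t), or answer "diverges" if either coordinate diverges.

L is separable, so gradient descent decouples: s follows -∂L/∂s, t follows -∂L/∂t.
∂L/∂s = 4(s - 3)(s - 1)(s + 4); at s=4 this is 96, so s decreases.
∂L/∂t = 36(t + 1)(t + 3)(t + 4); at t=-6 this is -1080, so t increases.
s converges to its nearest critical value 3 (a local min of the s-part); t converges to -4. The iterate converges to (3, -4).

(3, -4)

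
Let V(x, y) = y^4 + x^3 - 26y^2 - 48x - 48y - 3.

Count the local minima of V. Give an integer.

V separates as a function of x plus a function of y, so ∇V=0 decouples.
∂V/∂x = 3(x - 4)(x + 4) = 0 at x ∈ {-4, 4}; ∂V/∂y = 4(y - 4)(y + 1)(y + 3) = 0 at y ∈ {-3, -1, 4}.
The Hessian is diagonal: diag(V_xx, V_yy). Second derivatives: V_xx(-4)=-24, V_xx(4)=24; V_yy(-3)=56, V_yy(-1)=-40, V_yy(4)=140.
Local minima occur where both diagonal entries positive: (4, -3), (4, 4). Count: 2.

2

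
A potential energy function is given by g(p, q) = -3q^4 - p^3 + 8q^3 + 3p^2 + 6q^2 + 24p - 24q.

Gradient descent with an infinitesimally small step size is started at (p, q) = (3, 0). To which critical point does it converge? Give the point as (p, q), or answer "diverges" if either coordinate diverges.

(-2, 1)

g is separable, so gradient descent decouples: p follows -∂g/∂p, q follows -∂g/∂q.
∂g/∂p = -3(p - 4)(p + 2); at p=3 this is 15, so p decreases.
∂g/∂q = -12(q - 2)(q - 1)(q + 1); at q=0 this is -24, so q increases.
p converges to its nearest critical value -2 (a local min of the p-part); q converges to 1. The iterate converges to (-2, 1).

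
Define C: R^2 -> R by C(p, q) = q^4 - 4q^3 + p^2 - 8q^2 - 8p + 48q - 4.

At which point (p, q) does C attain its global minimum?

(4, -2)

C(p,q) separates as A(p) + B(q) − 4, so its minimum is min A + min B − 4.
A'(p) = 2p - 8 vanishes at p ∈ {4}; B'(q) = 4(q - 3)(q - 2)(q + 2) vanishes at q ∈ {-2, 2, 3}.
Local minima of A (where A''>0): A(4)=-16. Local minima of B: B(-2)=-80, B(3)=45.
So the global minimum of C is A(4) + B(-2) − 4 = -16 − 80 − 4 = -100, attained at (4, -2).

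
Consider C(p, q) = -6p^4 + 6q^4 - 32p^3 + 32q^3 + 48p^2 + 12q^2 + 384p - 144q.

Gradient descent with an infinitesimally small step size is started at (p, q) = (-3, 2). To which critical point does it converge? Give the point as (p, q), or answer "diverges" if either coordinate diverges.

C is separable, so gradient descent decouples: p follows -∂C/∂p, q follows -∂C/∂q.
∂C/∂p = -24(p - 2)(p + 2)(p + 4); at p=-3 this is -120, so p increases.
∂C/∂q = 24(q - 1)(q + 2)(q + 3); at q=2 this is 480, so q decreases.
p converges to its nearest critical value -2 (a local min of the p-part); q converges to 1. The iterate converges to (-2, 1).

(-2, 1)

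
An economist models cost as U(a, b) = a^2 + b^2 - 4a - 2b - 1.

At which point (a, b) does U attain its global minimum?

U(a,b) separates as P(a) + Q(b) − 1, so its minimum is min P + min Q − 1.
P'(a) = 2a - 4 vanishes at a ∈ {2}; Q'(b) = 2b - 2 vanishes at b ∈ {1}.
Local minima of P (where P''>0): P(2)=-4. Local minima of Q: Q(1)=-1.
So the global minimum of U is P(2) + Q(1) − 1 = -4 − 1 − 1 = -6, attained at (2, 1).

(2, 1)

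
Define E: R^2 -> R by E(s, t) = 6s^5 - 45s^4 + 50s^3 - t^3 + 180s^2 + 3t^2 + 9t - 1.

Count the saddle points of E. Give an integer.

4

E separates as a function of s plus a function of t, so ∇E=0 decouples.
∂E/∂s = 30s(s - 4)(s - 3)(s + 1) = 0 at s ∈ {-1, 0, 3, 4}; ∂E/∂t = -3(t - 3)(t + 1) = 0 at t ∈ {-1, 3}.
The Hessian is diagonal: diag(E_ss, E_tt). Second derivatives: E_ss(-1)=-600, E_ss(0)=360, E_ss(3)=-360, E_ss(4)=600; E_tt(-1)=12, E_tt(3)=-12.
Saddle points occur where the two diagonal entries have opposite signs: (-1, -1), (0, 3), (3, -1), (4, 3). Count: 4.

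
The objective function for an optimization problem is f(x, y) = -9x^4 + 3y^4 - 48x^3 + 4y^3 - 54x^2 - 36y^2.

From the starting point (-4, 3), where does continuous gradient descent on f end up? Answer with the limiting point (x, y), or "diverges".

diverges

f is separable, so gradient descent decouples: x follows -∂f/∂x, y follows -∂f/∂y.
∂f/∂x = -36x(x + 1)(x + 3); at x=-4 this is 432, so x decreases.
∂f/∂y = 12y(y - 2)(y + 3); at y=3 this is 216, so y decreases.
The x-coordinate has no critical point in that direction and runs off to infinity.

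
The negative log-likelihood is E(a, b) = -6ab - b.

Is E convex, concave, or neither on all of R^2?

neither

E is quadratic, so its Hessian is the constant matrix H = [[0, -6], [-6, 0]].
det(H) = -36, tr(H) = 0.
det(H) < 0, so H is indefinite: neither convex nor concave.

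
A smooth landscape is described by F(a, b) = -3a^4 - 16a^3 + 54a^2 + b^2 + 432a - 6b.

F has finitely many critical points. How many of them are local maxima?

0

F separates as a function of a plus a function of b, so ∇F=0 decouples.
∂F/∂a = -12(a - 3)(a + 3)(a + 4) = 0 at a ∈ {-4, -3, 3}; ∂F/∂b = 2(b - 3) = 0 at b ∈ {3}.
The Hessian is diagonal: diag(F_aa, F_bb). Second derivatives: F_aa(-4)=-84, F_aa(-3)=72, F_aa(3)=-504; F_bb(3)=2.
Local maxima occur where both diagonal entries negative: none. Count: 0.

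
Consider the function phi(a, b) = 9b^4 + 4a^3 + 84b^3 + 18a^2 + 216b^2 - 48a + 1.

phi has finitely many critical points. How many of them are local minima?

phi separates as a function of a plus a function of b, so ∇phi=0 decouples.
∂phi/∂a = 12(a - 1)(a + 4) = 0 at a ∈ {-4, 1}; ∂phi/∂b = 36b(b + 3)(b + 4) = 0 at b ∈ {-4, -3, 0}.
The Hessian is diagonal: diag(phi_aa, phi_bb). Second derivatives: phi_aa(-4)=-60, phi_aa(1)=60; phi_bb(-4)=144, phi_bb(-3)=-108, phi_bb(0)=432.
Local minima occur where both diagonal entries positive: (1, -4), (1, 0). Count: 2.

2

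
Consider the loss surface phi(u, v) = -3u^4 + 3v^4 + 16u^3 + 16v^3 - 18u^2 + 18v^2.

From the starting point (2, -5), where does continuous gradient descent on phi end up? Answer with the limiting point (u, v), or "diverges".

(1, -3)

phi is separable, so gradient descent decouples: u follows -∂phi/∂u, v follows -∂phi/∂v.
∂phi/∂u = -12u(u - 3)(u - 1); at u=2 this is 24, so u decreases.
∂phi/∂v = 12v(v + 1)(v + 3); at v=-5 this is -480, so v increases.
u converges to its nearest critical value 1 (a local min of the u-part); v converges to -3. The iterate converges to (1, -3).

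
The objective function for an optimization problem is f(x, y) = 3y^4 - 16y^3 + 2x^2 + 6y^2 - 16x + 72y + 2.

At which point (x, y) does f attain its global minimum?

f(x,y) separates as P(x) + Q(y) + 2, so its minimum is min P + min Q + 2.
P'(x) = 4x - 16 vanishes at x ∈ {4}; Q'(y) = 12(y - 3)(y - 2)(y + 1) vanishes at y ∈ {-1, 2, 3}.
Local minima of P (where P''>0): P(4)=-32. Local minima of Q: Q(-1)=-47, Q(3)=81.
So the global minimum of f is P(4) + Q(-1) + 2 = -32 − 47 + 2 = -77, attained at (4, -1).

(4, -1)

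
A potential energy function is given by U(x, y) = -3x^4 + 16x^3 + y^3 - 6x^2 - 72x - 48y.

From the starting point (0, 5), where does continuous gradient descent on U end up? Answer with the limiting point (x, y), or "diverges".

U is separable, so gradient descent decouples: x follows -∂U/∂x, y follows -∂U/∂y.
∂U/∂x = -12(x - 3)(x - 2)(x + 1); at x=0 this is -72, so x increases.
∂U/∂y = 3(y - 4)(y + 4); at y=5 this is 27, so y decreases.
x converges to its nearest critical value 2 (a local min of the x-part); y converges to 4. The iterate converges to (2, 4).

(2, 4)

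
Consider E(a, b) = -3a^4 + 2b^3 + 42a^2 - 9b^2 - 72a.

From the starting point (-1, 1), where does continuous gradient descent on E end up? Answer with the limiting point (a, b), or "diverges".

(1, 3)

E is separable, so gradient descent decouples: a follows -∂E/∂a, b follows -∂E/∂b.
∂E/∂a = -12(a - 2)(a - 1)(a + 3); at a=-1 this is -144, so a increases.
∂E/∂b = 6b(b - 3); at b=1 this is -12, so b increases.
a converges to its nearest critical value 1 (a local min of the a-part); b converges to 3. The iterate converges to (1, 3).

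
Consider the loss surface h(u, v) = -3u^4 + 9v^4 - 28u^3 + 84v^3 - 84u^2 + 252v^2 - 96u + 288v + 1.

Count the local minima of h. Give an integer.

h separates as a function of u plus a function of v, so ∇h=0 decouples.
∂h/∂u = -12(u + 1)(u + 2)(u + 4) = 0 at u ∈ {-4, -2, -1}; ∂h/∂v = 36(v + 1)(v + 2)(v + 4) = 0 at v ∈ {-4, -2, -1}.
The Hessian is diagonal: diag(h_uu, h_vv). Second derivatives: h_uu(-4)=-72, h_uu(-2)=24, h_uu(-1)=-36; h_vv(-4)=216, h_vv(-2)=-72, h_vv(-1)=108.
Local minima occur where both diagonal entries positive: (-2, -4), (-2, -1). Count: 2.

2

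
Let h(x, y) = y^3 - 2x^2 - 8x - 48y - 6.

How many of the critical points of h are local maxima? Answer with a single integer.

1

h separates as a function of x plus a function of y, so ∇h=0 decouples.
∂h/∂x = -4(x + 2) = 0 at x ∈ {-2}; ∂h/∂y = 3(y - 4)(y + 4) = 0 at y ∈ {-4, 4}.
The Hessian is diagonal: diag(h_xx, h_yy). Second derivatives: h_xx(-2)=-4; h_yy(-4)=-24, h_yy(4)=24.
Local maxima occur where both diagonal entries negative: (-2, -4). Count: 1.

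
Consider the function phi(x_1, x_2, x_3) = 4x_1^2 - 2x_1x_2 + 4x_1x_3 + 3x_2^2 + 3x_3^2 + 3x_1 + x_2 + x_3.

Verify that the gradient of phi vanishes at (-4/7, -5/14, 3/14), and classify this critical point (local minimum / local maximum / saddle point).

local minimum

∇phi = (8x_1 - 2x_2 + 4x_3 + 3, -2x_1 + 6x_2 + 1, 4x_1 + 6x_3 + 1); substituting (-4/7, -5/14, 3/14) gives ∇phi = (0, 0, 0), so (-4/7, -5/14, 3/14) is indeed a critical point.
The Hessian is constant: H = [[8, -2, 4], [-2, 6, 0], [4, 0, 6]].
Leading principal minors: Δ₁ = 8, Δ₂ = 44, Δ₃ = 168.
All leading minors are positive, so H is positive definite: a local minimum.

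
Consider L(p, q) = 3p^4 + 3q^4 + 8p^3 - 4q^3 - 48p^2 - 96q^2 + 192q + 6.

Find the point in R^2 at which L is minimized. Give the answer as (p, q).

L(p,q) separates as A(p) + B(q) + 6, so its minimum is min A + min B + 6.
A'(p) = 12p(p - 2)(p + 4) vanishes at p ∈ {-4, 0, 2}; B'(q) = 12(q - 4)(q - 1)(q + 4) vanishes at q ∈ {-4, 1, 4}.
Local minima of A (where A''>0): A(-4)=-512, A(2)=-80. Local minima of B: B(-4)=-1280, B(4)=-256.
So the global minimum of L is A(-4) + B(-4) + 6 = -512 − 1280 + 6 = -1786, attained at (-4, -4).

(-4, -4)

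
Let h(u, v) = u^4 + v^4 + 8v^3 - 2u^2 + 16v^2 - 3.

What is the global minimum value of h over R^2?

h(u,v) separates as P(u) + Q(v) − 3, so its minimum is min P + min Q − 3.
P'(u) = 4u(u - 1)(u + 1) vanishes at u ∈ {-1, 0, 1}; Q'(v) = 4v(v + 2)(v + 4) vanishes at v ∈ {-4, -2, 0}.
Local minima of P (where P''>0): P(-1)=-1, P(1)=-1. Local minima of Q: Q(-4)=0, Q(0)=0.
So the global minimum of h is P(-1) + Q(-4) − 3 = -1 + 0 − 3 = -4, attained at (-1, -4).

-4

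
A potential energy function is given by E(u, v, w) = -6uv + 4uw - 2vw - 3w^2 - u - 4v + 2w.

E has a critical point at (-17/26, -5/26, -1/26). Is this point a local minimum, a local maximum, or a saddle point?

The Hessian is constant: H = [[0, -6, 4], [-6, 0, -2], [4, -2, -6]].
Leading principal minors: Δ₁ = 0, Δ₂ = -36, Δ₃ = 312.
The minors fit neither the all-positive nor the alternating-sign pattern, so H is indefinite: a saddle point.

saddle point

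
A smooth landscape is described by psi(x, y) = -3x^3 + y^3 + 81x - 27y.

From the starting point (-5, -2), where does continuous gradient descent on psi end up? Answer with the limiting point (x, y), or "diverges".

(-3, 3)

psi is separable, so gradient descent decouples: x follows -∂psi/∂x, y follows -∂psi/∂y.
∂psi/∂x = -9(x - 3)(x + 3); at x=-5 this is -144, so x increases.
∂psi/∂y = 3(y - 3)(y + 3); at y=-2 this is -15, so y increases.
x converges to its nearest critical value -3 (a local min of the x-part); y converges to 3. The iterate converges to (-3, 3).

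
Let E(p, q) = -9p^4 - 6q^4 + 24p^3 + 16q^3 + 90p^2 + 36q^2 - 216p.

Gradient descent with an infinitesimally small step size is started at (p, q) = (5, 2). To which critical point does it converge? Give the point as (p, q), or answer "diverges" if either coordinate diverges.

E is separable, so gradient descent decouples: p follows -∂E/∂p, q follows -∂E/∂q.
∂E/∂p = -36(p - 3)(p - 1)(p + 2); at p=5 this is -2016, so p increases.
∂E/∂q = -24q(q - 3)(q + 1); at q=2 this is 144, so q decreases.
The p-coordinate has no critical point in that direction and runs off to infinity.

diverges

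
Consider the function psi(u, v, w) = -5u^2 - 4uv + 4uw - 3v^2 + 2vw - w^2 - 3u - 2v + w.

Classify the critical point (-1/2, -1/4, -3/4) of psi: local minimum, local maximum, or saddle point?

The Hessian is constant: H = [[-10, -4, 4], [-4, -6, 2], [4, 2, -2]].
Leading principal minors: Δ₁ = -10, Δ₂ = 44, Δ₃ = -16.
The minors alternate sign starting negative (−, +, −), so H is negative definite: a local maximum.

local maximum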